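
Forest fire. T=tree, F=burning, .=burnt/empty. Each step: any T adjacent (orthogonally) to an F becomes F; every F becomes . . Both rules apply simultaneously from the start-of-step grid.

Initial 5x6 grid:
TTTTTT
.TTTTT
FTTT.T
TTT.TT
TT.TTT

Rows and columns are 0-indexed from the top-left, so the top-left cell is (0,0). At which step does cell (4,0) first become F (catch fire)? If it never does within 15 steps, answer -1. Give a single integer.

Step 1: cell (4,0)='T' (+2 fires, +1 burnt)
Step 2: cell (4,0)='F' (+4 fires, +2 burnt)
  -> target ignites at step 2
Step 3: cell (4,0)='.' (+5 fires, +4 burnt)
Step 4: cell (4,0)='.' (+3 fires, +5 burnt)
Step 5: cell (4,0)='.' (+2 fires, +3 burnt)
Step 6: cell (4,0)='.' (+2 fires, +2 burnt)
Step 7: cell (4,0)='.' (+2 fires, +2 burnt)
Step 8: cell (4,0)='.' (+1 fires, +2 burnt)
Step 9: cell (4,0)='.' (+2 fires, +1 burnt)
Step 10: cell (4,0)='.' (+1 fires, +2 burnt)
Step 11: cell (4,0)='.' (+1 fires, +1 burnt)
Step 12: cell (4,0)='.' (+0 fires, +1 burnt)
  fire out at step 12

2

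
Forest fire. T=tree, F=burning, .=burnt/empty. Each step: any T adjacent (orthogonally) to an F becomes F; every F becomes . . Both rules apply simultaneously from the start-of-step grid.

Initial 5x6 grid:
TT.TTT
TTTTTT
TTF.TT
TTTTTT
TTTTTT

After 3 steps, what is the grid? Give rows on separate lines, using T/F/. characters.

Step 1: 3 trees catch fire, 1 burn out
  TT.TTT
  TTFTTT
  TF..TT
  TTFTTT
  TTTTTT
Step 2: 6 trees catch fire, 3 burn out
  TT.TTT
  TF.FTT
  F...TT
  TF.FTT
  TTFTTT
Step 3: 8 trees catch fire, 6 burn out
  TF.FTT
  F...FT
  ....TT
  F...FT
  TF.FTT

TF.FTT
F...FT
....TT
F...FT
TF.FTT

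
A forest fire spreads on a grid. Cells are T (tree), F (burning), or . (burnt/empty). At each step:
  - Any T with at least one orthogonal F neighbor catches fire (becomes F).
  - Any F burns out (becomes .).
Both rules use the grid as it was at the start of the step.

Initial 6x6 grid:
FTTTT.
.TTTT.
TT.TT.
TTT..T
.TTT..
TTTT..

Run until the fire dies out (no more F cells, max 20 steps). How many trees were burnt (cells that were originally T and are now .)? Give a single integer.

Step 1: +1 fires, +1 burnt (F count now 1)
Step 2: +2 fires, +1 burnt (F count now 2)
Step 3: +3 fires, +2 burnt (F count now 3)
Step 4: +4 fires, +3 burnt (F count now 4)
Step 5: +5 fires, +4 burnt (F count now 5)
Step 6: +3 fires, +5 burnt (F count now 3)
Step 7: +3 fires, +3 burnt (F count now 3)
Step 8: +1 fires, +3 burnt (F count now 1)
Step 9: +0 fires, +1 burnt (F count now 0)
Fire out after step 9
Initially T: 23, now '.': 35
Total burnt (originally-T cells now '.'): 22

Answer: 22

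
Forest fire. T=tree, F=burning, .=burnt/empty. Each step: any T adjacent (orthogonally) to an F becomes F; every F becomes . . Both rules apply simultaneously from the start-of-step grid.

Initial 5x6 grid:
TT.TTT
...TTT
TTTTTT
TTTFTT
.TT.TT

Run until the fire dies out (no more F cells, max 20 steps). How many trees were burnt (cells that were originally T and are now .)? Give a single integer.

Step 1: +3 fires, +1 burnt (F count now 3)
Step 2: +7 fires, +3 burnt (F count now 7)
Step 3: +7 fires, +7 burnt (F count now 7)
Step 4: +3 fires, +7 burnt (F count now 3)
Step 5: +1 fires, +3 burnt (F count now 1)
Step 6: +0 fires, +1 burnt (F count now 0)
Fire out after step 6
Initially T: 23, now '.': 28
Total burnt (originally-T cells now '.'): 21

Answer: 21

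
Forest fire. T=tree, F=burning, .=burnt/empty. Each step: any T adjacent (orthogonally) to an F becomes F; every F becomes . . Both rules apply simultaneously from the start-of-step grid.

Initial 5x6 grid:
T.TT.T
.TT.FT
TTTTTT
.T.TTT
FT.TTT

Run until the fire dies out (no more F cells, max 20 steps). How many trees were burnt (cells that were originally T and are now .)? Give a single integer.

Step 1: +3 fires, +2 burnt (F count now 3)
Step 2: +5 fires, +3 burnt (F count now 5)
Step 3: +5 fires, +5 burnt (F count now 5)
Step 4: +5 fires, +5 burnt (F count now 5)
Step 5: +1 fires, +5 burnt (F count now 1)
Step 6: +1 fires, +1 burnt (F count now 1)
Step 7: +0 fires, +1 burnt (F count now 0)
Fire out after step 7
Initially T: 21, now '.': 29
Total burnt (originally-T cells now '.'): 20

Answer: 20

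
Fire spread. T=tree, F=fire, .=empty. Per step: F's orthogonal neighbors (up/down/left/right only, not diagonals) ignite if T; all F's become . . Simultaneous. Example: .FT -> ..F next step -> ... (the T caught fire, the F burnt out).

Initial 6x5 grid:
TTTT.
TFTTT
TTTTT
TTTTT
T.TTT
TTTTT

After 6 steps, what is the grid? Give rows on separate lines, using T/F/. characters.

Step 1: 4 trees catch fire, 1 burn out
  TFTT.
  F.FTT
  TFTTT
  TTTTT
  T.TTT
  TTTTT
Step 2: 6 trees catch fire, 4 burn out
  F.FT.
  ...FT
  F.FTT
  TFTTT
  T.TTT
  TTTTT
Step 3: 5 trees catch fire, 6 burn out
  ...F.
  ....F
  ...FT
  F.FTT
  T.TTT
  TTTTT
Step 4: 4 trees catch fire, 5 burn out
  .....
  .....
  ....F
  ...FT
  F.FTT
  TTTTT
Step 5: 4 trees catch fire, 4 burn out
  .....
  .....
  .....
  ....F
  ...FT
  FTFTT
Step 6: 3 trees catch fire, 4 burn out
  .....
  .....
  .....
  .....
  ....F
  .F.FT

.....
.....
.....
.....
....F
.F.FT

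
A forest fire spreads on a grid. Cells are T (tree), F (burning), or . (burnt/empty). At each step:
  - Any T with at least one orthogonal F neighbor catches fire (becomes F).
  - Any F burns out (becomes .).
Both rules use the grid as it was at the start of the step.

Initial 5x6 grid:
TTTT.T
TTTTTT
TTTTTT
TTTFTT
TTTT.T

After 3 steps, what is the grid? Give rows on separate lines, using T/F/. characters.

Step 1: 4 trees catch fire, 1 burn out
  TTTT.T
  TTTTTT
  TTTFTT
  TTF.FT
  TTTF.T
Step 2: 6 trees catch fire, 4 burn out
  TTTT.T
  TTTFTT
  TTF.FT
  TF...F
  TTF..T
Step 3: 8 trees catch fire, 6 burn out
  TTTF.T
  TTF.FT
  TF...F
  F.....
  TF...F

TTTF.T
TTF.FT
TF...F
F.....
TF...F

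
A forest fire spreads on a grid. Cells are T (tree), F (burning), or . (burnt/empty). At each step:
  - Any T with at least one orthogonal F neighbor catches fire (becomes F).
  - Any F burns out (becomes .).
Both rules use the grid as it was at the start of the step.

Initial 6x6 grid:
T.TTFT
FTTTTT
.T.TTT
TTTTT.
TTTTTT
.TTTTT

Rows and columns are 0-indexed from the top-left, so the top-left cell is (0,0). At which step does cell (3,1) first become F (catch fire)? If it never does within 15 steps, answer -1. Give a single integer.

Step 1: cell (3,1)='T' (+5 fires, +2 burnt)
Step 2: cell (3,1)='T' (+6 fires, +5 burnt)
Step 3: cell (3,1)='F' (+4 fires, +6 burnt)
  -> target ignites at step 3
Step 4: cell (3,1)='.' (+5 fires, +4 burnt)
Step 5: cell (3,1)='.' (+6 fires, +5 burnt)
Step 6: cell (3,1)='.' (+3 fires, +6 burnt)
Step 7: cell (3,1)='.' (+0 fires, +3 burnt)
  fire out at step 7

3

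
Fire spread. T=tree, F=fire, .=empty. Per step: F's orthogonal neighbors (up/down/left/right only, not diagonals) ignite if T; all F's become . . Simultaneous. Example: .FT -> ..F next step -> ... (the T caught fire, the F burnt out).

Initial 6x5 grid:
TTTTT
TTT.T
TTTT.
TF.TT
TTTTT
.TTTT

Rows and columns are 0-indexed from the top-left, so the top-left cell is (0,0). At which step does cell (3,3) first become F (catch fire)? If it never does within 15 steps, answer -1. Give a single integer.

Step 1: cell (3,3)='T' (+3 fires, +1 burnt)
Step 2: cell (3,3)='T' (+6 fires, +3 burnt)
Step 3: cell (3,3)='T' (+6 fires, +6 burnt)
Step 4: cell (3,3)='F' (+5 fires, +6 burnt)
  -> target ignites at step 4
Step 5: cell (3,3)='.' (+3 fires, +5 burnt)
Step 6: cell (3,3)='.' (+1 fires, +3 burnt)
Step 7: cell (3,3)='.' (+1 fires, +1 burnt)
Step 8: cell (3,3)='.' (+0 fires, +1 burnt)
  fire out at step 8

4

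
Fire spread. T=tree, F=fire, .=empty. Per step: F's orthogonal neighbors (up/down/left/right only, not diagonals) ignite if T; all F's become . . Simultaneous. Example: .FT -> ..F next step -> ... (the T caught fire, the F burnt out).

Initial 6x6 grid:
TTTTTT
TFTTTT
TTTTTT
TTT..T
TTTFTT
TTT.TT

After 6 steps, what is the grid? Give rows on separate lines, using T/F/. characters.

Step 1: 6 trees catch fire, 2 burn out
  TFTTTT
  F.FTTT
  TFTTTT
  TTT..T
  TTF.FT
  TTT.TT
Step 2: 11 trees catch fire, 6 burn out
  F.FTTT
  ...FTT
  F.FTTT
  TFF..T
  TF...F
  TTF.FT
Step 3: 8 trees catch fire, 11 burn out
  ...FTT
  ....FT
  ...FTT
  F....F
  F.....
  TF...F
Step 4: 5 trees catch fire, 8 burn out
  ....FT
  .....F
  ....FF
  ......
  ......
  F.....
Step 5: 1 trees catch fire, 5 burn out
  .....F
  ......
  ......
  ......
  ......
  ......
Step 6: 0 trees catch fire, 1 burn out
  ......
  ......
  ......
  ......
  ......
  ......

......
......
......
......
......
......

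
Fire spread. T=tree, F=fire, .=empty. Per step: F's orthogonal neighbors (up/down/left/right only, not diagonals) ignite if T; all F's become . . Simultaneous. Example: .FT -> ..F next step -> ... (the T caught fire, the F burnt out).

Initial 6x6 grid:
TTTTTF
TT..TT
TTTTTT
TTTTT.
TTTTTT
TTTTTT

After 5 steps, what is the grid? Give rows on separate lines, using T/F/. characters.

Step 1: 2 trees catch fire, 1 burn out
  TTTTF.
  TT..TF
  TTTTTT
  TTTTT.
  TTTTTT
  TTTTTT
Step 2: 3 trees catch fire, 2 burn out
  TTTF..
  TT..F.
  TTTTTF
  TTTTT.
  TTTTTT
  TTTTTT
Step 3: 2 trees catch fire, 3 burn out
  TTF...
  TT....
  TTTTF.
  TTTTT.
  TTTTTT
  TTTTTT
Step 4: 3 trees catch fire, 2 burn out
  TF....
  TT....
  TTTF..
  TTTTF.
  TTTTTT
  TTTTTT
Step 5: 5 trees catch fire, 3 burn out
  F.....
  TF....
  TTF...
  TTTF..
  TTTTFT
  TTTTTT

F.....
TF....
TTF...
TTTF..
TTTTFT
TTTTTT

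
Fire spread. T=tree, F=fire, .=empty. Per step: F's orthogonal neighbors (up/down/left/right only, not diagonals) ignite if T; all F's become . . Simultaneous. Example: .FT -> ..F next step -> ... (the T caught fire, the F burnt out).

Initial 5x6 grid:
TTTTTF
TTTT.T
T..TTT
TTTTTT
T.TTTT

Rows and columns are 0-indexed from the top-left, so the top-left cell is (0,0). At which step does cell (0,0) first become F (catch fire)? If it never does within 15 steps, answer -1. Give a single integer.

Step 1: cell (0,0)='T' (+2 fires, +1 burnt)
Step 2: cell (0,0)='T' (+2 fires, +2 burnt)
Step 3: cell (0,0)='T' (+4 fires, +2 burnt)
Step 4: cell (0,0)='T' (+5 fires, +4 burnt)
Step 5: cell (0,0)='F' (+4 fires, +5 burnt)
  -> target ignites at step 5
Step 6: cell (0,0)='.' (+3 fires, +4 burnt)
Step 7: cell (0,0)='.' (+3 fires, +3 burnt)
Step 8: cell (0,0)='.' (+1 fires, +3 burnt)
Step 9: cell (0,0)='.' (+1 fires, +1 burnt)
Step 10: cell (0,0)='.' (+0 fires, +1 burnt)
  fire out at step 10

5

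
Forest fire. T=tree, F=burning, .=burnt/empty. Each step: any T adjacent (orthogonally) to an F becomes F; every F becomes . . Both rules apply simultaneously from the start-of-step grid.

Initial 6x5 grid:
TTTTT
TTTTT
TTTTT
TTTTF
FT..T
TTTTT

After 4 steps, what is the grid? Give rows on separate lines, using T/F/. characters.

Step 1: 6 trees catch fire, 2 burn out
  TTTTT
  TTTTT
  TTTTF
  FTTF.
  .F..F
  FTTTT
Step 2: 7 trees catch fire, 6 burn out
  TTTTT
  TTTTF
  FTTF.
  .FF..
  .....
  .FTTF
Step 3: 7 trees catch fire, 7 burn out
  TTTTF
  FTTF.
  .FF..
  .....
  .....
  ..FF.
Step 4: 4 trees catch fire, 7 burn out
  FTTF.
  .FF..
  .....
  .....
  .....
  .....

FTTF.
.FF..
.....
.....
.....
.....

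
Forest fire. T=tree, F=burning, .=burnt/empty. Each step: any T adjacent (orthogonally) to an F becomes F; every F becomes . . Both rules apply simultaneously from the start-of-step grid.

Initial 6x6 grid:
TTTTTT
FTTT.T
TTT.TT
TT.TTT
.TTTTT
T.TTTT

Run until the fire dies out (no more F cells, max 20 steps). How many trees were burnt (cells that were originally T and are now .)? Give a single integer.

Answer: 29

Derivation:
Step 1: +3 fires, +1 burnt (F count now 3)
Step 2: +4 fires, +3 burnt (F count now 4)
Step 3: +4 fires, +4 burnt (F count now 4)
Step 4: +2 fires, +4 burnt (F count now 2)
Step 5: +2 fires, +2 burnt (F count now 2)
Step 6: +3 fires, +2 burnt (F count now 3)
Step 7: +4 fires, +3 burnt (F count now 4)
Step 8: +4 fires, +4 burnt (F count now 4)
Step 9: +3 fires, +4 burnt (F count now 3)
Step 10: +0 fires, +3 burnt (F count now 0)
Fire out after step 10
Initially T: 30, now '.': 35
Total burnt (originally-T cells now '.'): 29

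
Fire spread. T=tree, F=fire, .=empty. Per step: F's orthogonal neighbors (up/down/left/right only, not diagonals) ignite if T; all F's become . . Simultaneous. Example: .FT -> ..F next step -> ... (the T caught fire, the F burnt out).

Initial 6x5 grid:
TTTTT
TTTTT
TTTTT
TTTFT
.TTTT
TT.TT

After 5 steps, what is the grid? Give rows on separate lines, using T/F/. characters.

Step 1: 4 trees catch fire, 1 burn out
  TTTTT
  TTTTT
  TTTFT
  TTF.F
  .TTFT
  TT.TT
Step 2: 7 trees catch fire, 4 burn out
  TTTTT
  TTTFT
  TTF.F
  TF...
  .TF.F
  TT.FT
Step 3: 7 trees catch fire, 7 burn out
  TTTFT
  TTF.F
  TF...
  F....
  .F...
  TT..F
Step 4: 5 trees catch fire, 7 burn out
  TTF.F
  TF...
  F....
  .....
  .....
  TF...
Step 5: 3 trees catch fire, 5 burn out
  TF...
  F....
  .....
  .....
  .....
  F....

TF...
F....
.....
.....
.....
F....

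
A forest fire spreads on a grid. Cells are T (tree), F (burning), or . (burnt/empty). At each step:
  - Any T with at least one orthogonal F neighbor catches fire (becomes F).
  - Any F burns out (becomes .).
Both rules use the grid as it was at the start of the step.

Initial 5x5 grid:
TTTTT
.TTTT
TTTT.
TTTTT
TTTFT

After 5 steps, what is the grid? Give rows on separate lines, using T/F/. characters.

Step 1: 3 trees catch fire, 1 burn out
  TTTTT
  .TTTT
  TTTT.
  TTTFT
  TTF.F
Step 2: 4 trees catch fire, 3 burn out
  TTTTT
  .TTTT
  TTTF.
  TTF.F
  TF...
Step 3: 4 trees catch fire, 4 burn out
  TTTTT
  .TTFT
  TTF..
  TF...
  F....
Step 4: 5 trees catch fire, 4 burn out
  TTTFT
  .TF.F
  TF...
  F....
  .....
Step 5: 4 trees catch fire, 5 burn out
  TTF.F
  .F...
  F....
  .....
  .....

TTF.F
.F...
F....
.....
.....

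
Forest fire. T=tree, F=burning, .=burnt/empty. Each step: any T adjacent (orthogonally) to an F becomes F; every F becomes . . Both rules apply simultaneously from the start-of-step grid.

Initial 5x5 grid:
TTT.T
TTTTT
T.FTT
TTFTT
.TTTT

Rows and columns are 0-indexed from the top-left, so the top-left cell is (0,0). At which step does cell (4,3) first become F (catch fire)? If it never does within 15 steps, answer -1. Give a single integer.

Step 1: cell (4,3)='T' (+5 fires, +2 burnt)
Step 2: cell (4,3)='F' (+8 fires, +5 burnt)
  -> target ignites at step 2
Step 3: cell (4,3)='.' (+5 fires, +8 burnt)
Step 4: cell (4,3)='.' (+2 fires, +5 burnt)
Step 5: cell (4,3)='.' (+0 fires, +2 burnt)
  fire out at step 5

2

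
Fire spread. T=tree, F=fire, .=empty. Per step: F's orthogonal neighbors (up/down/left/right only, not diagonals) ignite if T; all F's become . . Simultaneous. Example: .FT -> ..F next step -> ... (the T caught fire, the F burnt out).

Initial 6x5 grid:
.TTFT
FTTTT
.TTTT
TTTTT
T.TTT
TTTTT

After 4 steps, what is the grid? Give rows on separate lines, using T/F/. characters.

Step 1: 4 trees catch fire, 2 burn out
  .TF.F
  .FTFT
  .TTTT
  TTTTT
  T.TTT
  TTTTT
Step 2: 5 trees catch fire, 4 burn out
  .F...
  ..F.F
  .FTFT
  TTTTT
  T.TTT
  TTTTT
Step 3: 4 trees catch fire, 5 burn out
  .....
  .....
  ..F.F
  TFTFT
  T.TTT
  TTTTT
Step 4: 4 trees catch fire, 4 burn out
  .....
  .....
  .....
  F.F.F
  T.TFT
  TTTTT

.....
.....
.....
F.F.F
T.TFT
TTTTT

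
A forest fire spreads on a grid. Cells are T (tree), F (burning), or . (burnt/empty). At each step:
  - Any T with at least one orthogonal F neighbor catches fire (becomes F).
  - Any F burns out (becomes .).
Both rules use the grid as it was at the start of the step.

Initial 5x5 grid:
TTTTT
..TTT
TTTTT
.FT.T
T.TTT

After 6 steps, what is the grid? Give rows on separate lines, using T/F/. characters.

Step 1: 2 trees catch fire, 1 burn out
  TTTTT
  ..TTT
  TFTTT
  ..F.T
  T.TTT
Step 2: 3 trees catch fire, 2 burn out
  TTTTT
  ..TTT
  F.FTT
  ....T
  T.FTT
Step 3: 3 trees catch fire, 3 burn out
  TTTTT
  ..FTT
  ...FT
  ....T
  T..FT
Step 4: 4 trees catch fire, 3 burn out
  TTFTT
  ...FT
  ....F
  ....T
  T...F
Step 5: 4 trees catch fire, 4 burn out
  TF.FT
  ....F
  .....
  ....F
  T....
Step 6: 2 trees catch fire, 4 burn out
  F...F
  .....
  .....
  .....
  T....

F...F
.....
.....
.....
T....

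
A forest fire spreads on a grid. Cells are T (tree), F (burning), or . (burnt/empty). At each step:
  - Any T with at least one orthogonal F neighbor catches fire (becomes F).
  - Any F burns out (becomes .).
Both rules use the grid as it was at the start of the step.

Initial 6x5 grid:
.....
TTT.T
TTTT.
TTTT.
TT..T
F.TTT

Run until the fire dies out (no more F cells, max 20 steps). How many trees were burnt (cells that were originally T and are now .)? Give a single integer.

Answer: 13

Derivation:
Step 1: +1 fires, +1 burnt (F count now 1)
Step 2: +2 fires, +1 burnt (F count now 2)
Step 3: +2 fires, +2 burnt (F count now 2)
Step 4: +3 fires, +2 burnt (F count now 3)
Step 5: +3 fires, +3 burnt (F count now 3)
Step 6: +2 fires, +3 burnt (F count now 2)
Step 7: +0 fires, +2 burnt (F count now 0)
Fire out after step 7
Initially T: 18, now '.': 25
Total burnt (originally-T cells now '.'): 13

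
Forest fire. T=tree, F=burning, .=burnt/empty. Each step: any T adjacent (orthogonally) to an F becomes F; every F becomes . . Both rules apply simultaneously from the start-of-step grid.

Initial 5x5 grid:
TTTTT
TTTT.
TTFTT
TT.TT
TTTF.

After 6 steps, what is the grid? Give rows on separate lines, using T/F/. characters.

Step 1: 5 trees catch fire, 2 burn out
  TTTTT
  TTFT.
  TF.FT
  TT.FT
  TTF..
Step 2: 8 trees catch fire, 5 burn out
  TTFTT
  TF.F.
  F...F
  TF..F
  TF...
Step 3: 5 trees catch fire, 8 burn out
  TF.FT
  F....
  .....
  F....
  F....
Step 4: 2 trees catch fire, 5 burn out
  F...F
  .....
  .....
  .....
  .....
Step 5: 0 trees catch fire, 2 burn out
  .....
  .....
  .....
  .....
  .....
Step 6: 0 trees catch fire, 0 burn out
  .....
  .....
  .....
  .....
  .....

.....
.....
.....
.....
.....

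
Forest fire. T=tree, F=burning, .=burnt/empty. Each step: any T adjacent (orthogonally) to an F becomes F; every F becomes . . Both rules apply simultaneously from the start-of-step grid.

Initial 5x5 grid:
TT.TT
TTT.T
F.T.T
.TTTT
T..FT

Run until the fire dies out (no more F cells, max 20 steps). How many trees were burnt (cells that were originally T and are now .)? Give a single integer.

Step 1: +3 fires, +2 burnt (F count now 3)
Step 2: +4 fires, +3 burnt (F count now 4)
Step 3: +5 fires, +4 burnt (F count now 5)
Step 4: +1 fires, +5 burnt (F count now 1)
Step 5: +1 fires, +1 burnt (F count now 1)
Step 6: +1 fires, +1 burnt (F count now 1)
Step 7: +0 fires, +1 burnt (F count now 0)
Fire out after step 7
Initially T: 16, now '.': 24
Total burnt (originally-T cells now '.'): 15

Answer: 15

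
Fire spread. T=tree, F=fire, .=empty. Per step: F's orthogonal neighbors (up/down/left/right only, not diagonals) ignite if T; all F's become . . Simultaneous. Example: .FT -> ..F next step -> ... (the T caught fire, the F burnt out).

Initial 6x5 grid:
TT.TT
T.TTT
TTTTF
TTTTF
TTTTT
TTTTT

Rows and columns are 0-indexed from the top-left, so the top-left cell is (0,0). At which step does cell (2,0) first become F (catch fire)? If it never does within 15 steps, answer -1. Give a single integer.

Step 1: cell (2,0)='T' (+4 fires, +2 burnt)
Step 2: cell (2,0)='T' (+6 fires, +4 burnt)
Step 3: cell (2,0)='T' (+6 fires, +6 burnt)
Step 4: cell (2,0)='F' (+4 fires, +6 burnt)
  -> target ignites at step 4
Step 5: cell (2,0)='.' (+3 fires, +4 burnt)
Step 6: cell (2,0)='.' (+2 fires, +3 burnt)
Step 7: cell (2,0)='.' (+1 fires, +2 burnt)
Step 8: cell (2,0)='.' (+0 fires, +1 burnt)
  fire out at step 8

4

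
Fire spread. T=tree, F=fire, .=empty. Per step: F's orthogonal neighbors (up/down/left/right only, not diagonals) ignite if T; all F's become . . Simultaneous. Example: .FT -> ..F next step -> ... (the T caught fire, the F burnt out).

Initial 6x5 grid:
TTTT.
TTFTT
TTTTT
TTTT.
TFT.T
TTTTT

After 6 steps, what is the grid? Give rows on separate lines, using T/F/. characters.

Step 1: 8 trees catch fire, 2 burn out
  TTFT.
  TF.FT
  TTFTT
  TFTT.
  F.F.T
  TFTTT
Step 2: 10 trees catch fire, 8 burn out
  TF.F.
  F...F
  TF.FT
  F.FT.
  ....T
  F.FTT
Step 3: 5 trees catch fire, 10 burn out
  F....
  .....
  F...F
  ...F.
  ....T
  ...FT
Step 4: 1 trees catch fire, 5 burn out
  .....
  .....
  .....
  .....
  ....T
  ....F
Step 5: 1 trees catch fire, 1 burn out
  .....
  .....
  .....
  .....
  ....F
  .....
Step 6: 0 trees catch fire, 1 burn out
  .....
  .....
  .....
  .....
  .....
  .....

.....
.....
.....
.....
.....
.....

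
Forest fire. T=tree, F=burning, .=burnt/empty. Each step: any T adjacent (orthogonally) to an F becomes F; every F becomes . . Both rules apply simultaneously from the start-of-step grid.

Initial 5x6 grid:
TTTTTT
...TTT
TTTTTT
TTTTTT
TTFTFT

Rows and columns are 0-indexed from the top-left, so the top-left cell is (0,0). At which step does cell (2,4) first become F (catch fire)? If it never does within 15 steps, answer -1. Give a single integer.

Step 1: cell (2,4)='T' (+5 fires, +2 burnt)
Step 2: cell (2,4)='F' (+6 fires, +5 burnt)
  -> target ignites at step 2
Step 3: cell (2,4)='.' (+5 fires, +6 burnt)
Step 4: cell (2,4)='.' (+4 fires, +5 burnt)
Step 5: cell (2,4)='.' (+2 fires, +4 burnt)
Step 6: cell (2,4)='.' (+1 fires, +2 burnt)
Step 7: cell (2,4)='.' (+1 fires, +1 burnt)
Step 8: cell (2,4)='.' (+1 fires, +1 burnt)
Step 9: cell (2,4)='.' (+0 fires, +1 burnt)
  fire out at step 9

2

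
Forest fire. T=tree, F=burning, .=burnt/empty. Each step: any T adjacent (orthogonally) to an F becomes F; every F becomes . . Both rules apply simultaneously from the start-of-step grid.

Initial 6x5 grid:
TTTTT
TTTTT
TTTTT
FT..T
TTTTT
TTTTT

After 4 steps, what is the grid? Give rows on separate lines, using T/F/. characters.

Step 1: 3 trees catch fire, 1 burn out
  TTTTT
  TTTTT
  FTTTT
  .F..T
  FTTTT
  TTTTT
Step 2: 4 trees catch fire, 3 burn out
  TTTTT
  FTTTT
  .FTTT
  ....T
  .FTTT
  FTTTT
Step 3: 5 trees catch fire, 4 burn out
  FTTTT
  .FTTT
  ..FTT
  ....T
  ..FTT
  .FTTT
Step 4: 5 trees catch fire, 5 burn out
  .FTTT
  ..FTT
  ...FT
  ....T
  ...FT
  ..FTT

.FTTT
..FTT
...FT
....T
...FT
..FTT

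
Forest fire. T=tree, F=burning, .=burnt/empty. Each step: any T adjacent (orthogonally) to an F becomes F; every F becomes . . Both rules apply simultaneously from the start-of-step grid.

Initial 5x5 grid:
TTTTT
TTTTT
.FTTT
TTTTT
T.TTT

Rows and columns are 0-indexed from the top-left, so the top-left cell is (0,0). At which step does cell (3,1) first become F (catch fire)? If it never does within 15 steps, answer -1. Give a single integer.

Step 1: cell (3,1)='F' (+3 fires, +1 burnt)
  -> target ignites at step 1
Step 2: cell (3,1)='.' (+6 fires, +3 burnt)
Step 3: cell (3,1)='.' (+7 fires, +6 burnt)
Step 4: cell (3,1)='.' (+4 fires, +7 burnt)
Step 5: cell (3,1)='.' (+2 fires, +4 burnt)
Step 6: cell (3,1)='.' (+0 fires, +2 burnt)
  fire out at step 6

1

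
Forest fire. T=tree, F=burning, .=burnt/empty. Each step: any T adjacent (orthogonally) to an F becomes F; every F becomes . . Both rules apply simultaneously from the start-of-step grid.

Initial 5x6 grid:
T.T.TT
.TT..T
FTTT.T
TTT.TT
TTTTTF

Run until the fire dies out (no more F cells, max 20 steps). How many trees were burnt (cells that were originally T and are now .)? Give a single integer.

Answer: 20

Derivation:
Step 1: +4 fires, +2 burnt (F count now 4)
Step 2: +7 fires, +4 burnt (F count now 7)
Step 3: +6 fires, +7 burnt (F count now 6)
Step 4: +2 fires, +6 burnt (F count now 2)
Step 5: +1 fires, +2 burnt (F count now 1)
Step 6: +0 fires, +1 burnt (F count now 0)
Fire out after step 6
Initially T: 21, now '.': 29
Total burnt (originally-T cells now '.'): 20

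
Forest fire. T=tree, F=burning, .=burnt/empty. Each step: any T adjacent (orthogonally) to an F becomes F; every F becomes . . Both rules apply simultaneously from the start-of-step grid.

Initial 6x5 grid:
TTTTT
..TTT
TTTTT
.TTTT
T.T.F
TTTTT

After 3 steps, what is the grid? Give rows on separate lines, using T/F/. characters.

Step 1: 2 trees catch fire, 1 burn out
  TTTTT
  ..TTT
  TTTTT
  .TTTF
  T.T..
  TTTTF
Step 2: 3 trees catch fire, 2 burn out
  TTTTT
  ..TTT
  TTTTF
  .TTF.
  T.T..
  TTTF.
Step 3: 4 trees catch fire, 3 burn out
  TTTTT
  ..TTF
  TTTF.
  .TF..
  T.T..
  TTF..

TTTTT
..TTF
TTTF.
.TF..
T.T..
TTF..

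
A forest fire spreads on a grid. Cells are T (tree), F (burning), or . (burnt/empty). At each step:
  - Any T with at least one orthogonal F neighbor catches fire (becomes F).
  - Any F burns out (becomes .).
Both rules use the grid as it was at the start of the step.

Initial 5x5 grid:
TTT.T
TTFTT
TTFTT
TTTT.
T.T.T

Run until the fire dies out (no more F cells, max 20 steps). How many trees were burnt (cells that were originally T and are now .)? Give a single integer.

Answer: 18

Derivation:
Step 1: +6 fires, +2 burnt (F count now 6)
Step 2: +8 fires, +6 burnt (F count now 8)
Step 3: +3 fires, +8 burnt (F count now 3)
Step 4: +1 fires, +3 burnt (F count now 1)
Step 5: +0 fires, +1 burnt (F count now 0)
Fire out after step 5
Initially T: 19, now '.': 24
Total burnt (originally-T cells now '.'): 18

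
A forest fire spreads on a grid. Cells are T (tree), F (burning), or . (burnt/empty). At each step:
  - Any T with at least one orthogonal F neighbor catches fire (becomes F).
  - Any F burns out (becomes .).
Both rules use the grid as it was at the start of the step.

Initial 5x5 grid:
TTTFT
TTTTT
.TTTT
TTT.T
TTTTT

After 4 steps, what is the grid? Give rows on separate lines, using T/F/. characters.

Step 1: 3 trees catch fire, 1 burn out
  TTF.F
  TTTFT
  .TTTT
  TTT.T
  TTTTT
Step 2: 4 trees catch fire, 3 burn out
  TF...
  TTF.F
  .TTFT
  TTT.T
  TTTTT
Step 3: 4 trees catch fire, 4 burn out
  F....
  TF...
  .TF.F
  TTT.T
  TTTTT
Step 4: 4 trees catch fire, 4 burn out
  .....
  F....
  .F...
  TTF.F
  TTTTT

.....
F....
.F...
TTF.F
TTTTT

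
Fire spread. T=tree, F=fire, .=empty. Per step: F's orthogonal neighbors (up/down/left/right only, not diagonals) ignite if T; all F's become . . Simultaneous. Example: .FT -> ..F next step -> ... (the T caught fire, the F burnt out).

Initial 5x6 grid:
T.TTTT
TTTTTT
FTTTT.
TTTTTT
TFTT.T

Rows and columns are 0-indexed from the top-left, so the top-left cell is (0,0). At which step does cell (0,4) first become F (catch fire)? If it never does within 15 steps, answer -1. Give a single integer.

Step 1: cell (0,4)='T' (+6 fires, +2 burnt)
Step 2: cell (0,4)='T' (+5 fires, +6 burnt)
Step 3: cell (0,4)='T' (+3 fires, +5 burnt)
Step 4: cell (0,4)='T' (+4 fires, +3 burnt)
Step 5: cell (0,4)='T' (+3 fires, +4 burnt)
Step 6: cell (0,4)='F' (+3 fires, +3 burnt)
  -> target ignites at step 6
Step 7: cell (0,4)='.' (+1 fires, +3 burnt)
Step 8: cell (0,4)='.' (+0 fires, +1 burnt)
  fire out at step 8

6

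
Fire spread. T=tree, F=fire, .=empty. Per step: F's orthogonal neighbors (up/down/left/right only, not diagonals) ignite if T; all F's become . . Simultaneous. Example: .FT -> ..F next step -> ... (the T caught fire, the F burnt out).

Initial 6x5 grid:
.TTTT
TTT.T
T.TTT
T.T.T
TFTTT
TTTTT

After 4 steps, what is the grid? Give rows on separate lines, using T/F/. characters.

Step 1: 3 trees catch fire, 1 burn out
  .TTTT
  TTT.T
  T.TTT
  T.T.T
  F.FTT
  TFTTT
Step 2: 5 trees catch fire, 3 burn out
  .TTTT
  TTT.T
  T.TTT
  F.F.T
  ...FT
  F.FTT
Step 3: 4 trees catch fire, 5 burn out
  .TTTT
  TTT.T
  F.FTT
  ....T
  ....F
  ...FT
Step 4: 5 trees catch fire, 4 burn out
  .TTTT
  FTF.T
  ...FT
  ....F
  .....
  ....F

.TTTT
FTF.T
...FT
....F
.....
....F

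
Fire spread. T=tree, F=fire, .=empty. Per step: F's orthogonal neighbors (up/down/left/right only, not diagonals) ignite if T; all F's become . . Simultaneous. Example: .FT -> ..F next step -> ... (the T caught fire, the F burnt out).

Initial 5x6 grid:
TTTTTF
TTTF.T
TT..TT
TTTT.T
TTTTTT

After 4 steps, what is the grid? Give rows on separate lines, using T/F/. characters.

Step 1: 4 trees catch fire, 2 burn out
  TTTFF.
  TTF..F
  TT..TT
  TTTT.T
  TTTTTT
Step 2: 3 trees catch fire, 4 burn out
  TTF...
  TF....
  TT..TF
  TTTT.T
  TTTTTT
Step 3: 5 trees catch fire, 3 burn out
  TF....
  F.....
  TF..F.
  TTTT.F
  TTTTTT
Step 4: 4 trees catch fire, 5 burn out
  F.....
  ......
  F.....
  TFTT..
  TTTTTF

F.....
......
F.....
TFTT..
TTTTTF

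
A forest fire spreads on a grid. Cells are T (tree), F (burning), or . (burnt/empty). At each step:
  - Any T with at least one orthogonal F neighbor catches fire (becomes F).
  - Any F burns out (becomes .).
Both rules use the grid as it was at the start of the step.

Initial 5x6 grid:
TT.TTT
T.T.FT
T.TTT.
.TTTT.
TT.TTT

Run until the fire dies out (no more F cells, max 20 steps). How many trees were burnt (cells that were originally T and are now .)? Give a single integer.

Step 1: +3 fires, +1 burnt (F count now 3)
Step 2: +4 fires, +3 burnt (F count now 4)
Step 3: +3 fires, +4 burnt (F count now 3)
Step 4: +4 fires, +3 burnt (F count now 4)
Step 5: +1 fires, +4 burnt (F count now 1)
Step 6: +1 fires, +1 burnt (F count now 1)
Step 7: +1 fires, +1 burnt (F count now 1)
Step 8: +0 fires, +1 burnt (F count now 0)
Fire out after step 8
Initially T: 21, now '.': 26
Total burnt (originally-T cells now '.'): 17

Answer: 17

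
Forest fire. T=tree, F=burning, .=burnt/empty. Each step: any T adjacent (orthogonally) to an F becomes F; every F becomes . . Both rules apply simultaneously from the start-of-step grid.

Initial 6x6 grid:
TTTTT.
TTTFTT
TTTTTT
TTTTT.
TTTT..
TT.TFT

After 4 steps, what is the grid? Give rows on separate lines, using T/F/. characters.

Step 1: 6 trees catch fire, 2 burn out
  TTTFT.
  TTF.FT
  TTTFTT
  TTTTT.
  TTTT..
  TT.F.F
Step 2: 8 trees catch fire, 6 burn out
  TTF.F.
  TF...F
  TTF.FT
  TTTFT.
  TTTF..
  TT....
Step 3: 7 trees catch fire, 8 burn out
  TF....
  F.....
  TF...F
  TTF.F.
  TTF...
  TT....
Step 4: 4 trees catch fire, 7 burn out
  F.....
  ......
  F.....
  TF....
  TF....
  TT....

F.....
......
F.....
TF....
TF....
TT....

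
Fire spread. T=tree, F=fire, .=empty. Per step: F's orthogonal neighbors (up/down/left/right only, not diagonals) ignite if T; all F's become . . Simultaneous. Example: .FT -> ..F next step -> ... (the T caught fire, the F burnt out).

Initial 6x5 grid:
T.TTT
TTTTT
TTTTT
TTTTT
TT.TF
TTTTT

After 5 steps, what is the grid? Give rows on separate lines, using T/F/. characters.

Step 1: 3 trees catch fire, 1 burn out
  T.TTT
  TTTTT
  TTTTT
  TTTTF
  TT.F.
  TTTTF
Step 2: 3 trees catch fire, 3 burn out
  T.TTT
  TTTTT
  TTTTF
  TTTF.
  TT...
  TTTF.
Step 3: 4 trees catch fire, 3 burn out
  T.TTT
  TTTTF
  TTTF.
  TTF..
  TT...
  TTF..
Step 4: 5 trees catch fire, 4 burn out
  T.TTF
  TTTF.
  TTF..
  TF...
  TT...
  TF...
Step 5: 6 trees catch fire, 5 burn out
  T.TF.
  TTF..
  TF...
  F....
  TF...
  F....

T.TF.
TTF..
TF...
F....
TF...
F....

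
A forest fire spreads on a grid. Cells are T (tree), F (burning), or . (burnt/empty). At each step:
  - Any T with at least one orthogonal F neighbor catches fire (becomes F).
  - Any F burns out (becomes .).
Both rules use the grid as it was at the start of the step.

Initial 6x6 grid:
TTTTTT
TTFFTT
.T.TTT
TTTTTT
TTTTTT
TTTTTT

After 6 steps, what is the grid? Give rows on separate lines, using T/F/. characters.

Step 1: 5 trees catch fire, 2 burn out
  TTFFTT
  TF..FT
  .T.FTT
  TTTTTT
  TTTTTT
  TTTTTT
Step 2: 7 trees catch fire, 5 burn out
  TF..FT
  F....F
  .F..FT
  TTTFTT
  TTTTTT
  TTTTTT
Step 3: 7 trees catch fire, 7 burn out
  F....F
  ......
  .....F
  TFF.FT
  TTTFTT
  TTTTTT
Step 4: 6 trees catch fire, 7 burn out
  ......
  ......
  ......
  F....F
  TFF.FT
  TTTFTT
Step 5: 5 trees catch fire, 6 burn out
  ......
  ......
  ......
  ......
  F....F
  TFF.FT
Step 6: 2 trees catch fire, 5 burn out
  ......
  ......
  ......
  ......
  ......
  F....F

......
......
......
......
......
F....F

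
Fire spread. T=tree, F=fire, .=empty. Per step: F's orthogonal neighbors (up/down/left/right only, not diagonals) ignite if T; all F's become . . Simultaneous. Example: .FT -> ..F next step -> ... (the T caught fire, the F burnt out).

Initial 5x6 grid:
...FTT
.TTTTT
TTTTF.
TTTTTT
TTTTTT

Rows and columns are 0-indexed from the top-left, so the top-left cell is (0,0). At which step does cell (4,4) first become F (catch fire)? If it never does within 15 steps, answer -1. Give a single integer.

Step 1: cell (4,4)='T' (+5 fires, +2 burnt)
Step 2: cell (4,4)='F' (+7 fires, +5 burnt)
  -> target ignites at step 2
Step 3: cell (4,4)='.' (+5 fires, +7 burnt)
Step 4: cell (4,4)='.' (+3 fires, +5 burnt)
Step 5: cell (4,4)='.' (+2 fires, +3 burnt)
Step 6: cell (4,4)='.' (+1 fires, +2 burnt)
Step 7: cell (4,4)='.' (+0 fires, +1 burnt)
  fire out at step 7

2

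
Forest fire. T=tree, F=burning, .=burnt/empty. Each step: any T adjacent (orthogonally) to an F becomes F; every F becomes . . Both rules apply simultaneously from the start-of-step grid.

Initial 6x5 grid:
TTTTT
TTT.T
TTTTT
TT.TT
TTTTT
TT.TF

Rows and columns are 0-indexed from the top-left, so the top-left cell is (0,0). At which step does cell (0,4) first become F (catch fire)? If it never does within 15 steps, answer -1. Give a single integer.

Step 1: cell (0,4)='T' (+2 fires, +1 burnt)
Step 2: cell (0,4)='T' (+2 fires, +2 burnt)
Step 3: cell (0,4)='T' (+3 fires, +2 burnt)
Step 4: cell (0,4)='T' (+3 fires, +3 burnt)
Step 5: cell (0,4)='F' (+5 fires, +3 burnt)
  -> target ignites at step 5
Step 6: cell (0,4)='.' (+5 fires, +5 burnt)
Step 7: cell (0,4)='.' (+3 fires, +5 burnt)
Step 8: cell (0,4)='.' (+2 fires, +3 burnt)
Step 9: cell (0,4)='.' (+1 fires, +2 burnt)
Step 10: cell (0,4)='.' (+0 fires, +1 burnt)
  fire out at step 10

5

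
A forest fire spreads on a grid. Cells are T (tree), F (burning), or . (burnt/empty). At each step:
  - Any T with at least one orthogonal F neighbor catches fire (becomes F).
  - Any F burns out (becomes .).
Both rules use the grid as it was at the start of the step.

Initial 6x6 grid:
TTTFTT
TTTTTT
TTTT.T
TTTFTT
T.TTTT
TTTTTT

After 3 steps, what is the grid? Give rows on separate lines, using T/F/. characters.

Step 1: 7 trees catch fire, 2 burn out
  TTF.FT
  TTTFTT
  TTTF.T
  TTF.FT
  T.TFTT
  TTTTTT
Step 2: 10 trees catch fire, 7 burn out
  TF...F
  TTF.FT
  TTF..T
  TF...F
  T.F.FT
  TTTFTT
Step 3: 9 trees catch fire, 10 burn out
  F.....
  TF...F
  TF...F
  F.....
  T....F
  TTF.FT

F.....
TF...F
TF...F
F.....
T....F
TTF.FT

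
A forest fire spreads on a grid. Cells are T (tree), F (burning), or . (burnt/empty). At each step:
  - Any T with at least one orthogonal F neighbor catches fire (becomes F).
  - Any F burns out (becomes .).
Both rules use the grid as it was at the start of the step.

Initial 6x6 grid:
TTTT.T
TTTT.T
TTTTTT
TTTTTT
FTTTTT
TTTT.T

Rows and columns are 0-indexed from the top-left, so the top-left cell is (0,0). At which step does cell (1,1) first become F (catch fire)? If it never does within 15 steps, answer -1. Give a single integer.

Step 1: cell (1,1)='T' (+3 fires, +1 burnt)
Step 2: cell (1,1)='T' (+4 fires, +3 burnt)
Step 3: cell (1,1)='T' (+5 fires, +4 burnt)
Step 4: cell (1,1)='F' (+6 fires, +5 burnt)
  -> target ignites at step 4
Step 5: cell (1,1)='.' (+5 fires, +6 burnt)
Step 6: cell (1,1)='.' (+5 fires, +5 burnt)
Step 7: cell (1,1)='.' (+2 fires, +5 burnt)
Step 8: cell (1,1)='.' (+1 fires, +2 burnt)
Step 9: cell (1,1)='.' (+1 fires, +1 burnt)
Step 10: cell (1,1)='.' (+0 fires, +1 burnt)
  fire out at step 10

4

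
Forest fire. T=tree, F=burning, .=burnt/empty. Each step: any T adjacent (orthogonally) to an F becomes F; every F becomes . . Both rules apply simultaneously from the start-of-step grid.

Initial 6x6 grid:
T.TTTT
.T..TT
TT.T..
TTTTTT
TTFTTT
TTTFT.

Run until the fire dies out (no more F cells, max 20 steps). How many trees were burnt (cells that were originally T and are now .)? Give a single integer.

Step 1: +5 fires, +2 burnt (F count now 5)
Step 2: +5 fires, +5 burnt (F count now 5)
Step 3: +6 fires, +5 burnt (F count now 6)
Step 4: +3 fires, +6 burnt (F count now 3)
Step 5: +0 fires, +3 burnt (F count now 0)
Fire out after step 5
Initially T: 26, now '.': 29
Total burnt (originally-T cells now '.'): 19

Answer: 19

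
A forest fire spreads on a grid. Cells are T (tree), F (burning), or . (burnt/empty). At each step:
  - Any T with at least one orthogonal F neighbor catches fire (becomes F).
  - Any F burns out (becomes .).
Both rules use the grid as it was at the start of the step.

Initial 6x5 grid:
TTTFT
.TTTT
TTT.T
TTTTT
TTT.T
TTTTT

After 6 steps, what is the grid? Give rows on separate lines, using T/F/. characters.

Step 1: 3 trees catch fire, 1 burn out
  TTF.F
  .TTFT
  TTT.T
  TTTTT
  TTT.T
  TTTTT
Step 2: 3 trees catch fire, 3 burn out
  TF...
  .TF.F
  TTT.T
  TTTTT
  TTT.T
  TTTTT
Step 3: 4 trees catch fire, 3 burn out
  F....
  .F...
  TTF.F
  TTTTT
  TTT.T
  TTTTT
Step 4: 3 trees catch fire, 4 burn out
  .....
  .....
  TF...
  TTFTF
  TTT.T
  TTTTT
Step 5: 5 trees catch fire, 3 burn out
  .....
  .....
  F....
  TF.F.
  TTF.F
  TTTTT
Step 6: 4 trees catch fire, 5 burn out
  .....
  .....
  .....
  F....
  TF...
  TTFTF

.....
.....
.....
F....
TF...
TTFTF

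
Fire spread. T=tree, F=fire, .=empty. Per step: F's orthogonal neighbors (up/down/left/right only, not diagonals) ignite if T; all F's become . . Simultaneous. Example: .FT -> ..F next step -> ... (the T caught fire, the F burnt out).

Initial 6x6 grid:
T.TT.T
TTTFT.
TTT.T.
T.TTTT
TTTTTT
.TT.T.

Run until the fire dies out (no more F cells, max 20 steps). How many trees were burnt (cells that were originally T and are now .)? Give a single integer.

Answer: 25

Derivation:
Step 1: +3 fires, +1 burnt (F count now 3)
Step 2: +4 fires, +3 burnt (F count now 4)
Step 3: +4 fires, +4 burnt (F count now 4)
Step 4: +6 fires, +4 burnt (F count now 6)
Step 5: +6 fires, +6 burnt (F count now 6)
Step 6: +2 fires, +6 burnt (F count now 2)
Step 7: +0 fires, +2 burnt (F count now 0)
Fire out after step 7
Initially T: 26, now '.': 35
Total burnt (originally-T cells now '.'): 25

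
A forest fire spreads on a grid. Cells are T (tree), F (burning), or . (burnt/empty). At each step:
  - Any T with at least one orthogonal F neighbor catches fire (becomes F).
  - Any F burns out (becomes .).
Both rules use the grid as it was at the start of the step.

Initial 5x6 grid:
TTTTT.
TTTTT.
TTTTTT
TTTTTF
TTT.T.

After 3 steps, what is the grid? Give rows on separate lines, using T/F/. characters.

Step 1: 2 trees catch fire, 1 burn out
  TTTTT.
  TTTTT.
  TTTTTF
  TTTTF.
  TTT.T.
Step 2: 3 trees catch fire, 2 burn out
  TTTTT.
  TTTTT.
  TTTTF.
  TTTF..
  TTT.F.
Step 3: 3 trees catch fire, 3 burn out
  TTTTT.
  TTTTF.
  TTTF..
  TTF...
  TTT...

TTTTT.
TTTTF.
TTTF..
TTF...
TTT...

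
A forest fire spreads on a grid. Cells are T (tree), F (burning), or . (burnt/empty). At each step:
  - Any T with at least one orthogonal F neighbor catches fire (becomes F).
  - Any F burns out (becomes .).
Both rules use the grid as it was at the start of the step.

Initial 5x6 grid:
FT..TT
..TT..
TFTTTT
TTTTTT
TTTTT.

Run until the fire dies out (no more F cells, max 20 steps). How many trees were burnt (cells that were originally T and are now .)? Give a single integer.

Answer: 19

Derivation:
Step 1: +4 fires, +2 burnt (F count now 4)
Step 2: +5 fires, +4 burnt (F count now 5)
Step 3: +5 fires, +5 burnt (F count now 5)
Step 4: +3 fires, +5 burnt (F count now 3)
Step 5: +2 fires, +3 burnt (F count now 2)
Step 6: +0 fires, +2 burnt (F count now 0)
Fire out after step 6
Initially T: 21, now '.': 28
Total burnt (originally-T cells now '.'): 19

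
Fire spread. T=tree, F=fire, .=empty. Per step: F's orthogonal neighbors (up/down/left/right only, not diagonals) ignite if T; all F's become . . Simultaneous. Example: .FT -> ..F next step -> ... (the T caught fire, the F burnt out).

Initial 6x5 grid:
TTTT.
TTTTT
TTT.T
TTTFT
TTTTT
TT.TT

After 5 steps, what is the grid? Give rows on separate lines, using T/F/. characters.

Step 1: 3 trees catch fire, 1 burn out
  TTTT.
  TTTTT
  TTT.T
  TTF.F
  TTTFT
  TT.TT
Step 2: 6 trees catch fire, 3 burn out
  TTTT.
  TTTTT
  TTF.F
  TF...
  TTF.F
  TT.FT
Step 3: 6 trees catch fire, 6 burn out
  TTTT.
  TTFTF
  TF...
  F....
  TF...
  TT..F
Step 4: 6 trees catch fire, 6 burn out
  TTFT.
  TF.F.
  F....
  .....
  F....
  TF...
Step 5: 4 trees catch fire, 6 burn out
  TF.F.
  F....
  .....
  .....
  .....
  F....

TF.F.
F....
.....
.....
.....
F....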